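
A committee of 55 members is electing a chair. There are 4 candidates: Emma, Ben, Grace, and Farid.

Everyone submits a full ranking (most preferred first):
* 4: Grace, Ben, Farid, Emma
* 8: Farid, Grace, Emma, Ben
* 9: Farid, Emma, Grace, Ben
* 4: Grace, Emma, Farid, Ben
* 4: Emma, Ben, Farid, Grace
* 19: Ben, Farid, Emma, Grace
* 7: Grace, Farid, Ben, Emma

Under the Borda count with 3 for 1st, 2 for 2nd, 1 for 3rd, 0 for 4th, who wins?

Farid

Emma: 4×0 + 8×1 + 9×2 + 4×2 + 4×3 + 19×1 + 7×0 = 65
Ben: 4×2 + 8×0 + 9×0 + 4×0 + 4×2 + 19×3 + 7×1 = 80
Grace: 4×3 + 8×2 + 9×1 + 4×3 + 4×0 + 19×0 + 7×3 = 70
Farid: 4×1 + 8×3 + 9×3 + 4×1 + 4×1 + 19×2 + 7×2 = 115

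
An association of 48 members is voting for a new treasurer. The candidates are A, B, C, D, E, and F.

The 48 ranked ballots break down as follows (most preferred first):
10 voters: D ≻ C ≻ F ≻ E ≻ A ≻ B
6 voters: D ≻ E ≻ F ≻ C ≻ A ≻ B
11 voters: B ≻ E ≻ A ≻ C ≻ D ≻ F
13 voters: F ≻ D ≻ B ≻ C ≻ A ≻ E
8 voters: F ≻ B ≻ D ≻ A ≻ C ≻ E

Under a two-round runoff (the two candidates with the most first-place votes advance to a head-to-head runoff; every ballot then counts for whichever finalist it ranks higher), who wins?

D

Round 1 first-place votes: A 0, B 11, C 0, D 16, E 0, F 21. F and D advance.
Runoff: F is ranked above D on 21 ballots, D above F on 27.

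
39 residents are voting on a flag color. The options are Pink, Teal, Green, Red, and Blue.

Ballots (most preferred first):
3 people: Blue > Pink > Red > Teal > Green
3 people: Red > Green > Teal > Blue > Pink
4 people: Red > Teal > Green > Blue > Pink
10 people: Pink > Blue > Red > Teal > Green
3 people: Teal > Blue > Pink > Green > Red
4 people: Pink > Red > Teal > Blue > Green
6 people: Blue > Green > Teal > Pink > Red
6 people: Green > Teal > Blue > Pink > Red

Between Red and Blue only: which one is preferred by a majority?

Blue

Red is ranked above Blue on 11 ballots; Blue above Red on 28.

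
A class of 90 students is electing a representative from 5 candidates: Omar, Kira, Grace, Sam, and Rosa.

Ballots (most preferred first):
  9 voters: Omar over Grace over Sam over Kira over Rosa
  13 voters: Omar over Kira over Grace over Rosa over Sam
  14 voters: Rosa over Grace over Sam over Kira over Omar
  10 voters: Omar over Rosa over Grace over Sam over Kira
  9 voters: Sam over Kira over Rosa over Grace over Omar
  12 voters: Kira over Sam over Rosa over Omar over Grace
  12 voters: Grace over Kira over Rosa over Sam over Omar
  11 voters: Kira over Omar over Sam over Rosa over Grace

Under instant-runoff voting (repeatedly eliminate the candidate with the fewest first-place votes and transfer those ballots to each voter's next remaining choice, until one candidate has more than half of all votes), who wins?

Round 1: Omar 32, Kira 23, Grace 12, Sam 9, Rosa 14. Sam eliminated.
Round 2: Omar 32, Kira 32, Grace 12, Rosa 14. Grace eliminated.
Round 3: Omar 32, Kira 44, Rosa 14. Rosa eliminated.
Round 4: Omar 32, Kira 58. Kira has a majority (≥46).

Kira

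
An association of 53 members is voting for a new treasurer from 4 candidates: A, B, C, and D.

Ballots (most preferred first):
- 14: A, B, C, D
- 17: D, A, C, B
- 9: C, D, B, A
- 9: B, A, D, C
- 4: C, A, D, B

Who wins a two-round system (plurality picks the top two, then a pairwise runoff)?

A

Round 1 first-place votes: A 14, B 9, C 13, D 17. D and A advance.
Runoff: D is ranked above A on 26 ballots, A above D on 27.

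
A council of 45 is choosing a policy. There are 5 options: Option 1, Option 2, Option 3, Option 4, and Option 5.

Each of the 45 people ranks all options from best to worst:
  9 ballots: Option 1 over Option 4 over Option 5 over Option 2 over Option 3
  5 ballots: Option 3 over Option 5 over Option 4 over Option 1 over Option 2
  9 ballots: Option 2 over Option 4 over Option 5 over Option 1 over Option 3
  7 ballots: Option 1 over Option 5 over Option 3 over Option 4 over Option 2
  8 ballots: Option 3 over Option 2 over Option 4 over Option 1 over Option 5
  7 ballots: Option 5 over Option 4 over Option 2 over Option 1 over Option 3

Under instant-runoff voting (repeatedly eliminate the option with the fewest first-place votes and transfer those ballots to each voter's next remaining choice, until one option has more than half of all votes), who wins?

Round 1: Option 1 16, Option 2 9, Option 3 13, Option 4 0, Option 5 7. Option 4 eliminated.
Round 2: Option 1 16, Option 2 9, Option 3 13, Option 5 7. Option 5 eliminated.
Round 3: Option 1 16, Option 2 16, Option 3 13. Option 3 eliminated.
Round 4: Option 1 21, Option 2 24. Option 2 has a majority (≥23).

Option 2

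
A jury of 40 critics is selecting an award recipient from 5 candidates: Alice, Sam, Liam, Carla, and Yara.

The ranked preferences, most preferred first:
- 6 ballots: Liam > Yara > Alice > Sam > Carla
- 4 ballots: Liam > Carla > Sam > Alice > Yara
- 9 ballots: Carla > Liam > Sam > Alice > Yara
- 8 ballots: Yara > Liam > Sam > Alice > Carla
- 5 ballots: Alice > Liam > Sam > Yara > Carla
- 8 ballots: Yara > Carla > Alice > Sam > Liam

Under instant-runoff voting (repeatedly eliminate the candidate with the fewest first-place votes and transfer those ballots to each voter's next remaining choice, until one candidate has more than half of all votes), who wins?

Round 1: Alice 5, Sam 0, Liam 10, Carla 9, Yara 16. Sam eliminated.
Round 2: Alice 5, Liam 10, Carla 9, Yara 16. Alice eliminated.
Round 3: Liam 15, Carla 9, Yara 16. Carla eliminated.
Round 4: Liam 24, Yara 16. Liam has a majority (≥21).

Liam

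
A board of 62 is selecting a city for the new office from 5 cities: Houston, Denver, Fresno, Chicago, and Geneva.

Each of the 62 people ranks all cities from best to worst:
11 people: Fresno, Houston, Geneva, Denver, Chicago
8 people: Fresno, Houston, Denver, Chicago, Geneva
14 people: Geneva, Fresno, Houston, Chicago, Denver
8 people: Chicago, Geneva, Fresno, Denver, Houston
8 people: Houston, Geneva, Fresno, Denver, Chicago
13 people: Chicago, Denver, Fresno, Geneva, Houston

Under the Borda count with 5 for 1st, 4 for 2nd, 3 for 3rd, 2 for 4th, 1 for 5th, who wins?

Houston: 11×4 + 8×4 + 14×3 + 8×1 + 8×5 + 13×1 = 179
Denver: 11×2 + 8×3 + 14×1 + 8×2 + 8×2 + 13×4 = 144
Fresno: 11×5 + 8×5 + 14×4 + 8×3 + 8×3 + 13×3 = 238
Chicago: 11×1 + 8×2 + 14×2 + 8×5 + 8×1 + 13×5 = 168
Geneva: 11×3 + 8×1 + 14×5 + 8×4 + 8×4 + 13×2 = 201

Fresno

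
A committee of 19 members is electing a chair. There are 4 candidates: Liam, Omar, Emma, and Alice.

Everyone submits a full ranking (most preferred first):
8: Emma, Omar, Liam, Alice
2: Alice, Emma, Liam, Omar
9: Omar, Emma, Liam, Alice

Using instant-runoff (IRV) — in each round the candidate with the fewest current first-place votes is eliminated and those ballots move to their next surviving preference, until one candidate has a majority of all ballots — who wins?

Emma

Round 1: Liam 0, Omar 9, Emma 8, Alice 2. Liam eliminated.
Round 2: Omar 9, Emma 8, Alice 2. Alice eliminated.
Round 3: Omar 9, Emma 10. Emma has a majority (≥10).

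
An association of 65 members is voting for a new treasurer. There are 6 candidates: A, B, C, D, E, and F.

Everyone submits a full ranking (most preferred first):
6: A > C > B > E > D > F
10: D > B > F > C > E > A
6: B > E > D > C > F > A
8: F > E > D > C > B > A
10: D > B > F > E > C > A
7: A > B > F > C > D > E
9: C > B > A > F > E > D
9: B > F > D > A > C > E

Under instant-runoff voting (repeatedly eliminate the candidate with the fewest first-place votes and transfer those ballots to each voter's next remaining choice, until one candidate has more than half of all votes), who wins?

B

Round 1: A 13, B 15, C 9, D 20, E 0, F 8. E eliminated.
Round 2: A 13, B 15, C 9, D 20, F 8. F eliminated.
Round 3: A 13, B 15, C 9, D 28. C eliminated.
Round 4: A 13, B 24, D 28. A eliminated.
Round 5: B 37, D 28. B has a majority (≥33).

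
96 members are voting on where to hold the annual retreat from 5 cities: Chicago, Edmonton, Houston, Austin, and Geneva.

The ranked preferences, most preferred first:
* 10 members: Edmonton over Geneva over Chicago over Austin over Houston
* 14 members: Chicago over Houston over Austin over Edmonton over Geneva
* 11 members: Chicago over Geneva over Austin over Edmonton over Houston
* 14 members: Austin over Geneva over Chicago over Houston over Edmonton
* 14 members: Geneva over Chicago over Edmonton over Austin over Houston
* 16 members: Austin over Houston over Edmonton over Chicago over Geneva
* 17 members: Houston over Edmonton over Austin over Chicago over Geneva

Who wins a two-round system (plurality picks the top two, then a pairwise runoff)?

Chicago

Round 1 first-place votes: Chicago 25, Edmonton 10, Houston 17, Austin 30, Geneva 14. Austin and Chicago advance.
Runoff: Austin is ranked above Chicago on 47 ballots, Chicago above Austin on 49.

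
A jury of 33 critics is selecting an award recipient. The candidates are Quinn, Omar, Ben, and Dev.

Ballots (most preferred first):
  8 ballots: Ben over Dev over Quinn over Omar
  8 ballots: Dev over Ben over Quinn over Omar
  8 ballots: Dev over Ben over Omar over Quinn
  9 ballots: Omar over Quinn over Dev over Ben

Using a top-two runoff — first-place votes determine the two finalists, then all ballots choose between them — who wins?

Dev

Round 1 first-place votes: Quinn 0, Omar 9, Ben 8, Dev 16. Dev and Omar advance.
Runoff: Dev is ranked above Omar on 24 ballots, Omar above Dev on 9.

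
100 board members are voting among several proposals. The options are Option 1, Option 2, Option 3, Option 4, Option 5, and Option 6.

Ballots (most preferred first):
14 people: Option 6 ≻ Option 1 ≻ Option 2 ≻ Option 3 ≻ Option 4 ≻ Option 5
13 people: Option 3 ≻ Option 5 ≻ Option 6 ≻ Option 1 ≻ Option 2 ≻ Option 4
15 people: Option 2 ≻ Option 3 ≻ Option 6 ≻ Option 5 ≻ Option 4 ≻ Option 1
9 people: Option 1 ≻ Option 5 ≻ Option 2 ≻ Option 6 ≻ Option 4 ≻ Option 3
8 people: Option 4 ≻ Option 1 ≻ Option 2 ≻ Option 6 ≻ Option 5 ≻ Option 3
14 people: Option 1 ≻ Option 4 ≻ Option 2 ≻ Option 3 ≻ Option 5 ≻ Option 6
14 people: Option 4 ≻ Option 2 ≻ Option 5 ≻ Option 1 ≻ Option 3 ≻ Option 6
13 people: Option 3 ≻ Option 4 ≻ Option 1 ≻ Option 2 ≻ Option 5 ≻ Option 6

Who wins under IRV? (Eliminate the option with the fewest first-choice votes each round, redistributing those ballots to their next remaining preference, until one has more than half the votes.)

Option 1

Round 1: Option 1 23, Option 2 15, Option 3 26, Option 4 22, Option 5 0, Option 6 14. Option 5 eliminated.
Round 2: Option 1 23, Option 2 15, Option 3 26, Option 4 22, Option 6 14. Option 6 eliminated.
Round 3: Option 1 37, Option 2 15, Option 3 26, Option 4 22. Option 2 eliminated.
Round 4: Option 1 37, Option 3 41, Option 4 22. Option 4 eliminated.
Round 5: Option 1 59, Option 3 41. Option 1 has a majority (≥51).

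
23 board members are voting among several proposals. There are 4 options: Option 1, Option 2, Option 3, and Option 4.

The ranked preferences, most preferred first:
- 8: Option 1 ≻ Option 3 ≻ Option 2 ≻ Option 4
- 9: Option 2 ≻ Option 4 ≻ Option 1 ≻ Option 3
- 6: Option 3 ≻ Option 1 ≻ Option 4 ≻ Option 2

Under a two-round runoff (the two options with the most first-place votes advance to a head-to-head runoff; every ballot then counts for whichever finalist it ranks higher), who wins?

Round 1 first-place votes: Option 1 8, Option 2 9, Option 3 6, Option 4 0. Option 2 and Option 1 advance.
Runoff: Option 2 is ranked above Option 1 on 9 ballots, Option 1 above Option 2 on 14.

Option 1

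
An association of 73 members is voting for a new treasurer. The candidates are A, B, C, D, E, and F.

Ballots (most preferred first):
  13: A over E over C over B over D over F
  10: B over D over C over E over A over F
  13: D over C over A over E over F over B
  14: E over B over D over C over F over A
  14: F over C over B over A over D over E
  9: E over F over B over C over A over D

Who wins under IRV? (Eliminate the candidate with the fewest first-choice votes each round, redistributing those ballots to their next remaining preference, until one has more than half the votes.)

D

Round 1: A 13, B 10, C 0, D 13, E 23, F 14. C eliminated.
Round 2: A 13, B 10, D 13, E 23, F 14. B eliminated.
Round 3: A 13, D 23, E 23, F 14. A eliminated.
Round 4: D 23, E 36, F 14. F eliminated.
Round 5: D 37, E 36. D has a majority (≥37).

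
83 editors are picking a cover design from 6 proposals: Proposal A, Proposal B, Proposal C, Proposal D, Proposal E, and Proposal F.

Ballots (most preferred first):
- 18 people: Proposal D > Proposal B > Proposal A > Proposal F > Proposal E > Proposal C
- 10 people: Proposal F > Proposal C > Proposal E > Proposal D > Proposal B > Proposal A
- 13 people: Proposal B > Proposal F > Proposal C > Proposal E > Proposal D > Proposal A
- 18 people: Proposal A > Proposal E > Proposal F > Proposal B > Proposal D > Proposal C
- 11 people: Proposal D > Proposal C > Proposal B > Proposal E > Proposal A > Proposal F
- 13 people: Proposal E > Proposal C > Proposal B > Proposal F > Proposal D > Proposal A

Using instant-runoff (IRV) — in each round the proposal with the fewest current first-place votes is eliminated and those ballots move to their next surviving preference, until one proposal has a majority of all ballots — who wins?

Round 1: Proposal A 18, Proposal B 13, Proposal C 0, Proposal D 29, Proposal E 13, Proposal F 10. Proposal C eliminated.
Round 2: Proposal A 18, Proposal B 13, Proposal D 29, Proposal E 13, Proposal F 10. Proposal F eliminated.
Round 3: Proposal A 18, Proposal B 13, Proposal D 29, Proposal E 23. Proposal B eliminated.
Round 4: Proposal A 18, Proposal D 29, Proposal E 36. Proposal A eliminated.
Round 5: Proposal D 29, Proposal E 54. Proposal E has a majority (≥42).

Proposal E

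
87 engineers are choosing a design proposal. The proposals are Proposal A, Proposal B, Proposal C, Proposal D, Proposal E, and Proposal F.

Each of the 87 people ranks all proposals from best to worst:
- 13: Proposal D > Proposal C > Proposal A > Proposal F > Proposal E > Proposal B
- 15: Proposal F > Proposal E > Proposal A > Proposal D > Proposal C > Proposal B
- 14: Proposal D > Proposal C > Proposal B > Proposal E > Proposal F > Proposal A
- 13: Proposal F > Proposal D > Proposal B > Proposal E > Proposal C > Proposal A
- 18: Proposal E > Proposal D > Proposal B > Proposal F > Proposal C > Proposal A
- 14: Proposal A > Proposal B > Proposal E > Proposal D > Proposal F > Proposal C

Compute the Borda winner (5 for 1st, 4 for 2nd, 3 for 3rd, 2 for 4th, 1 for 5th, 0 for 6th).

Proposal A: 13×3 + 15×3 + 14×0 + 13×0 + 18×0 + 14×5 = 154
Proposal B: 13×0 + 15×0 + 14×3 + 13×3 + 18×3 + 14×4 = 191
Proposal C: 13×4 + 15×1 + 14×4 + 13×1 + 18×1 + 14×0 = 154
Proposal D: 13×5 + 15×2 + 14×5 + 13×4 + 18×4 + 14×2 = 317
Proposal E: 13×1 + 15×4 + 14×2 + 13×2 + 18×5 + 14×3 = 259
Proposal F: 13×2 + 15×5 + 14×1 + 13×5 + 18×2 + 14×1 = 230

Proposal D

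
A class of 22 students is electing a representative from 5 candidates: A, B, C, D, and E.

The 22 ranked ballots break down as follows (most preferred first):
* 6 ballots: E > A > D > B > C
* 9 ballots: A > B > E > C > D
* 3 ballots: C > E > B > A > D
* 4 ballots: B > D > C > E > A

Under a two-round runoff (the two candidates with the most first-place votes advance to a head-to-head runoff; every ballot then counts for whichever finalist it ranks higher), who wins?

E

Round 1 first-place votes: A 9, B 4, C 3, D 0, E 6. A and E advance.
Runoff: A is ranked above E on 9 ballots, E above A on 13.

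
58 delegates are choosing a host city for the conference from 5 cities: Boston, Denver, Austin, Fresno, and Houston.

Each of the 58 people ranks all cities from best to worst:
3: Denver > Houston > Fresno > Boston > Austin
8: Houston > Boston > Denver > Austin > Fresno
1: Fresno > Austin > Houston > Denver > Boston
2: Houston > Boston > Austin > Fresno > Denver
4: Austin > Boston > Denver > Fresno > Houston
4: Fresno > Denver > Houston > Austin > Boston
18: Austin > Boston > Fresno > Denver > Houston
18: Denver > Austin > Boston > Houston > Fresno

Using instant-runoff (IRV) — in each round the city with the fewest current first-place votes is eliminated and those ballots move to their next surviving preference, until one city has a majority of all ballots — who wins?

Denver

Round 1: Boston 0, Denver 21, Austin 22, Fresno 5, Houston 10. Boston eliminated.
Round 2: Denver 21, Austin 22, Fresno 5, Houston 10. Fresno eliminated.
Round 3: Denver 25, Austin 23, Houston 10. Houston eliminated.
Round 4: Denver 33, Austin 25. Denver has a majority (≥30).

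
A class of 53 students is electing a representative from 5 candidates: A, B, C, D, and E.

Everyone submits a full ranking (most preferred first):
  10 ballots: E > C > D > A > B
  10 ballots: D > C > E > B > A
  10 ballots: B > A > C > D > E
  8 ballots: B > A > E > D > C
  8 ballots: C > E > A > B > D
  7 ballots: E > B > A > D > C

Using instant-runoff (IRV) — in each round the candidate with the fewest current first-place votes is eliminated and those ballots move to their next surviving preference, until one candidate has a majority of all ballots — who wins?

Round 1: A 0, B 18, C 8, D 10, E 17. A eliminated.
Round 2: B 18, C 8, D 10, E 17. C eliminated.
Round 3: B 18, D 10, E 25. D eliminated.
Round 4: B 18, E 35. E has a majority (≥27).

E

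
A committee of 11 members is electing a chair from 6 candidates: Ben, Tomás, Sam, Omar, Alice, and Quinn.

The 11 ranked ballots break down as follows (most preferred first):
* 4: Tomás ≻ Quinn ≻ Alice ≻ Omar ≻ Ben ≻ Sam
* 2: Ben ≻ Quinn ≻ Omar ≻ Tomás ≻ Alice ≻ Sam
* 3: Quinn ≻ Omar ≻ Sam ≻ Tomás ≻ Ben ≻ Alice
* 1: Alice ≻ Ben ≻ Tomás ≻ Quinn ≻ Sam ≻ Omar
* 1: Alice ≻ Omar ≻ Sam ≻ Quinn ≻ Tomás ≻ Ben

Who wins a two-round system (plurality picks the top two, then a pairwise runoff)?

Round 1 first-place votes: Ben 2, Tomás 4, Sam 0, Omar 0, Alice 2, Quinn 3. Tomás and Quinn advance.
Runoff: Tomás is ranked above Quinn on 5 ballots, Quinn above Tomás on 6.

Quinn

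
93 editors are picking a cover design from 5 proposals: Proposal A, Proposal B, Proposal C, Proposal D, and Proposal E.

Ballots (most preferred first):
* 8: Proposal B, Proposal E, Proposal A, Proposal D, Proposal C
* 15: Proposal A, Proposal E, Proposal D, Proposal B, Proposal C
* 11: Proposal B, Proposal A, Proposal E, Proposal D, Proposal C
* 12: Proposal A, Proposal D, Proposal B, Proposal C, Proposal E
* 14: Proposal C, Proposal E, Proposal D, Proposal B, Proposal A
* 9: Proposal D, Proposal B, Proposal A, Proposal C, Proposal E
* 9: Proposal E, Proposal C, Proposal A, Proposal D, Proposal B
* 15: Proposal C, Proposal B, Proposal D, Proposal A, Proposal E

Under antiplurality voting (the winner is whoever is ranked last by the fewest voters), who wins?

Last-place votes: Proposal A 14, Proposal B 9, Proposal C 34, Proposal D 0, Proposal E 36.

Proposal D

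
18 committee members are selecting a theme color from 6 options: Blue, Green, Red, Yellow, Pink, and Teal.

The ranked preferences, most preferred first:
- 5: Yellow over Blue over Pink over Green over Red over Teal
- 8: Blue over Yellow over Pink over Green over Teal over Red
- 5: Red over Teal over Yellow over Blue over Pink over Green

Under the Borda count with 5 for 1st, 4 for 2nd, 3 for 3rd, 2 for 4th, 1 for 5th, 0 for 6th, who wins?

Yellow

Blue: 5×4 + 8×5 + 5×2 = 70
Green: 5×2 + 8×2 + 5×0 = 26
Red: 5×1 + 8×0 + 5×5 = 30
Yellow: 5×5 + 8×4 + 5×3 = 72
Pink: 5×3 + 8×3 + 5×1 = 44
Teal: 5×0 + 8×1 + 5×4 = 28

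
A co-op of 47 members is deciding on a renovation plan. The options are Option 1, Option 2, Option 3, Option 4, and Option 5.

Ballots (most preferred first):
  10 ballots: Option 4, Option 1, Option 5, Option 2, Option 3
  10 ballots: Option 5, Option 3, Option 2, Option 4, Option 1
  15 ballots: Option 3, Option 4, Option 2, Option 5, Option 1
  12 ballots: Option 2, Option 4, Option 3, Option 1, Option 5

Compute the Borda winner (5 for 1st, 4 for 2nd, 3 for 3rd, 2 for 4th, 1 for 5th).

Option 4

Option 1: 10×4 + 10×1 + 15×1 + 12×2 = 89
Option 2: 10×2 + 10×3 + 15×3 + 12×5 = 155
Option 3: 10×1 + 10×4 + 15×5 + 12×3 = 161
Option 4: 10×5 + 10×2 + 15×4 + 12×4 = 178
Option 5: 10×3 + 10×5 + 15×2 + 12×1 = 122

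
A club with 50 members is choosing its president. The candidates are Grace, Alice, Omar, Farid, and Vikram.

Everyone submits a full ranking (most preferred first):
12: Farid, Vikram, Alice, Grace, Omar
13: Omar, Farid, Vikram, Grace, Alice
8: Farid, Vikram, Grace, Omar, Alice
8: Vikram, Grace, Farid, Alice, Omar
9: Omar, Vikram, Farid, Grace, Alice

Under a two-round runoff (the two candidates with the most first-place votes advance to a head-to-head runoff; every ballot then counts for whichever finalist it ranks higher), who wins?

Round 1 first-place votes: Grace 0, Alice 0, Omar 22, Farid 20, Vikram 8. Omar and Farid advance.
Runoff: Omar is ranked above Farid on 22 ballots, Farid above Omar on 28.

Farid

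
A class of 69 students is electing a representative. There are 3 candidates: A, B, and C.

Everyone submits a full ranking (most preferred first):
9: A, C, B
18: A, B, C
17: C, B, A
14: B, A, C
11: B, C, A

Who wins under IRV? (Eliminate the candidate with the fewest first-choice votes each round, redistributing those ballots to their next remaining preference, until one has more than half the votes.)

B

Round 1: A 27, B 25, C 17. C eliminated.
Round 2: A 27, B 42. B has a majority (≥35).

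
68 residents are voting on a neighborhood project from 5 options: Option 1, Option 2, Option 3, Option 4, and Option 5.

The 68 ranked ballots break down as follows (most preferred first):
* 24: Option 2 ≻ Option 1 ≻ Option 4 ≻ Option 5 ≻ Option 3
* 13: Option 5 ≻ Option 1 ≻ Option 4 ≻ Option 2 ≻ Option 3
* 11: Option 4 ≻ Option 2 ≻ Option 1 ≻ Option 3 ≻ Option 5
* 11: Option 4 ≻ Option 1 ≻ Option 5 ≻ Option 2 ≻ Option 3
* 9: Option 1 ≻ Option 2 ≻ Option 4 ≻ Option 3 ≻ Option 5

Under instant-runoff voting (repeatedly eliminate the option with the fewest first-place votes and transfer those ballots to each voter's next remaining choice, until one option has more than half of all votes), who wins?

Round 1: Option 1 9, Option 2 24, Option 3 0, Option 4 22, Option 5 13. Option 3 eliminated.
Round 2: Option 1 9, Option 2 24, Option 4 22, Option 5 13. Option 1 eliminated.
Round 3: Option 2 33, Option 4 22, Option 5 13. Option 5 eliminated.
Round 4: Option 2 33, Option 4 35. Option 4 has a majority (≥35).

Option 4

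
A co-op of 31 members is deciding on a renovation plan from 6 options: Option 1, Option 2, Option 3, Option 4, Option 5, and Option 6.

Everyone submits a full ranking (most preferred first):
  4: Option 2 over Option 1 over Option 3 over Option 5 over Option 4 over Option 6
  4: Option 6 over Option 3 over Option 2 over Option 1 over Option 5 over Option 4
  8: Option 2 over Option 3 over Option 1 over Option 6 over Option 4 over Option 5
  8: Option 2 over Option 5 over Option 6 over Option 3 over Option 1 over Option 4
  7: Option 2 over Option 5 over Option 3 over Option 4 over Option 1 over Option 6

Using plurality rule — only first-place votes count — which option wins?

First-place votes: Option 1 0, Option 2 27, Option 3 0, Option 4 0, Option 5 0, Option 6 4.

Option 2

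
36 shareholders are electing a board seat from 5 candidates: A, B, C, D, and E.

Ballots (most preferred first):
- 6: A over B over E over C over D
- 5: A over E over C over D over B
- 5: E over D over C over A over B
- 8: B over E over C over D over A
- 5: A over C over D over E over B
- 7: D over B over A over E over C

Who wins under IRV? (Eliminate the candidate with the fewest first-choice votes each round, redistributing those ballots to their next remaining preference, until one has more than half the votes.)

Round 1: A 16, B 8, C 0, D 7, E 5. C eliminated.
Round 2: A 16, B 8, D 7, E 5. E eliminated.
Round 3: A 16, B 8, D 12. B eliminated.
Round 4: A 16, D 20. D has a majority (≥19).

D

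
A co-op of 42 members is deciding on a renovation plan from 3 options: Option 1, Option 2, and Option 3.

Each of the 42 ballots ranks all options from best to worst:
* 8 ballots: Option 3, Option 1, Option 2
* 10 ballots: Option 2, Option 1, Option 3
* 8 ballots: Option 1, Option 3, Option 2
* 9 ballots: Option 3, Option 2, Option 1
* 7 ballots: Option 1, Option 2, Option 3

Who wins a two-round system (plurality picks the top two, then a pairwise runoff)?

Option 1

Round 1 first-place votes: Option 1 15, Option 2 10, Option 3 17. Option 3 and Option 1 advance.
Runoff: Option 3 is ranked above Option 1 on 17 ballots, Option 1 above Option 3 on 25.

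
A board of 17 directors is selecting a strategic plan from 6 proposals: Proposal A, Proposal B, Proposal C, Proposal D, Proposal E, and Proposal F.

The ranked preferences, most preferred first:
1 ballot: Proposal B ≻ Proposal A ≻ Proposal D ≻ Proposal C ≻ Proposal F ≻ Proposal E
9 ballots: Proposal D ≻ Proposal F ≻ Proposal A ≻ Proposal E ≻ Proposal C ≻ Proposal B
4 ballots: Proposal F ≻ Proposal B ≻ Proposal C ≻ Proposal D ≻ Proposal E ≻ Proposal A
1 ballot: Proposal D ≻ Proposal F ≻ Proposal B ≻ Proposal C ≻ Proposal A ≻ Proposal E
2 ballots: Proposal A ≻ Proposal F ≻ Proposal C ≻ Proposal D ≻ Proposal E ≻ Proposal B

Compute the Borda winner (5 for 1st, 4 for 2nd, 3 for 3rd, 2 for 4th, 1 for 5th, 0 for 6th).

Proposal F

Proposal A: 1×4 + 9×3 + 4×0 + 1×1 + 2×5 = 42
Proposal B: 1×5 + 9×0 + 4×4 + 1×3 + 2×0 = 24
Proposal C: 1×2 + 9×1 + 4×3 + 1×2 + 2×3 = 31
Proposal D: 1×3 + 9×5 + 4×2 + 1×5 + 2×2 = 65
Proposal E: 1×0 + 9×2 + 4×1 + 1×0 + 2×1 = 24
Proposal F: 1×1 + 9×4 + 4×5 + 1×4 + 2×4 = 69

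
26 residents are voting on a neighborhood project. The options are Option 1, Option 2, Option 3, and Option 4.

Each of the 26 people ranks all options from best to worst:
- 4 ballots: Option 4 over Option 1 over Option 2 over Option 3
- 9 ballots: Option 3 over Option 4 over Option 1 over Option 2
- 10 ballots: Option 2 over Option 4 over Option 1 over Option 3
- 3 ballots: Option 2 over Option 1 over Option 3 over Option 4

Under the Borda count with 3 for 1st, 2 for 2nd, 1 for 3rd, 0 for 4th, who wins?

Option 4

Option 1: 4×2 + 9×1 + 10×1 + 3×2 = 33
Option 2: 4×1 + 9×0 + 10×3 + 3×3 = 43
Option 3: 4×0 + 9×3 + 10×0 + 3×1 = 30
Option 4: 4×3 + 9×2 + 10×2 + 3×0 = 50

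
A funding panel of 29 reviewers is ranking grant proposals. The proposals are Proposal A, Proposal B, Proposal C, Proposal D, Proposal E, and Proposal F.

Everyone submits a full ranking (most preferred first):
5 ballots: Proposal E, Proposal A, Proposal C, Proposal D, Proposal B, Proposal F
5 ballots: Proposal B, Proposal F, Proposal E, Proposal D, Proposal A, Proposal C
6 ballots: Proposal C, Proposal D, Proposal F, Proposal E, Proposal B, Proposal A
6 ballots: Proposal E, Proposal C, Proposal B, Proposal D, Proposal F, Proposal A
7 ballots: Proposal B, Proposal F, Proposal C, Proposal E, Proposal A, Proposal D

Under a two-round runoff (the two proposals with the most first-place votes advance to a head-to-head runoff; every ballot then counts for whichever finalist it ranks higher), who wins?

Proposal E

Round 1 first-place votes: Proposal A 0, Proposal B 12, Proposal C 6, Proposal D 0, Proposal E 11, Proposal F 0. Proposal B and Proposal E advance.
Runoff: Proposal B is ranked above Proposal E on 12 ballots, Proposal E above Proposal B on 17.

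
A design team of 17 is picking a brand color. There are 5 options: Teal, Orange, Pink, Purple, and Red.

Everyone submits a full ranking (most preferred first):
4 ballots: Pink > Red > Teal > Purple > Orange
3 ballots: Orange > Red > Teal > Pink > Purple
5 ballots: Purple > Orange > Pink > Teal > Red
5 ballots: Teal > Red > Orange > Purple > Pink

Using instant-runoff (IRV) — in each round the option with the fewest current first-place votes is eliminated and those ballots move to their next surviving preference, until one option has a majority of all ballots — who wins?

Round 1: Teal 5, Orange 3, Pink 4, Purple 5, Red 0. Red eliminated.
Round 2: Teal 5, Orange 3, Pink 4, Purple 5. Orange eliminated.
Round 3: Teal 8, Pink 4, Purple 5. Pink eliminated.
Round 4: Teal 12, Purple 5. Teal has a majority (≥9).

Teal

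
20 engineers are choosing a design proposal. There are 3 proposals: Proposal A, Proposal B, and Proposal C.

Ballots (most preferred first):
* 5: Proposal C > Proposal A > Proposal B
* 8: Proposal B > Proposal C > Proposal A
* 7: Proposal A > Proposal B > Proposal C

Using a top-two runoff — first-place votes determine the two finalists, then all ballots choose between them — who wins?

Proposal A

Round 1 first-place votes: Proposal A 7, Proposal B 8, Proposal C 5. Proposal B and Proposal A advance.
Runoff: Proposal B is ranked above Proposal A on 8 ballots, Proposal A above Proposal B on 12.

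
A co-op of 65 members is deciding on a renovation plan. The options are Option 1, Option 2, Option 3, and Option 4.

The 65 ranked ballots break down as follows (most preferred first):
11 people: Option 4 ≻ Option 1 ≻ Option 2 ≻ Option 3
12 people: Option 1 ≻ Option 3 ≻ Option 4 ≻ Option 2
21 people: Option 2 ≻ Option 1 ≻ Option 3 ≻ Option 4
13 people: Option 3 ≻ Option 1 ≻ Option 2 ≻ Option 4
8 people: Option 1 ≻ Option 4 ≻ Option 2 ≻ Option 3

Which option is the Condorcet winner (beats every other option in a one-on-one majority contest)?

Option 1 vs Option 2: 44–21
Option 1 vs Option 3: 52–13
Option 1 vs Option 4: 54–11
Option 1 beats every other option.

Option 1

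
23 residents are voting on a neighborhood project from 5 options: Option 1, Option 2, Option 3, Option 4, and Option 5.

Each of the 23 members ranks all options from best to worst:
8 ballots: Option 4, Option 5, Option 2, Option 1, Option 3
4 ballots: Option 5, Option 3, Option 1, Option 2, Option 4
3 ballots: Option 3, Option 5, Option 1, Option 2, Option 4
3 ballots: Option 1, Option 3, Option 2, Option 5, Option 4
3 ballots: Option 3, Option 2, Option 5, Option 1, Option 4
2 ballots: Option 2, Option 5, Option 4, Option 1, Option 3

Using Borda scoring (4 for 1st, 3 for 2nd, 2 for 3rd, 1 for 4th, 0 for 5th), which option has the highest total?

Option 1: 8×1 + 4×2 + 3×2 + 3×4 + 3×1 + 2×1 = 39
Option 2: 8×2 + 4×1 + 3×1 + 3×2 + 3×3 + 2×4 = 46
Option 3: 8×0 + 4×3 + 3×4 + 3×3 + 3×4 + 2×0 = 45
Option 4: 8×4 + 4×0 + 3×0 + 3×0 + 3×0 + 2×2 = 36
Option 5: 8×3 + 4×4 + 3×3 + 3×1 + 3×2 + 2×3 = 64

Option 5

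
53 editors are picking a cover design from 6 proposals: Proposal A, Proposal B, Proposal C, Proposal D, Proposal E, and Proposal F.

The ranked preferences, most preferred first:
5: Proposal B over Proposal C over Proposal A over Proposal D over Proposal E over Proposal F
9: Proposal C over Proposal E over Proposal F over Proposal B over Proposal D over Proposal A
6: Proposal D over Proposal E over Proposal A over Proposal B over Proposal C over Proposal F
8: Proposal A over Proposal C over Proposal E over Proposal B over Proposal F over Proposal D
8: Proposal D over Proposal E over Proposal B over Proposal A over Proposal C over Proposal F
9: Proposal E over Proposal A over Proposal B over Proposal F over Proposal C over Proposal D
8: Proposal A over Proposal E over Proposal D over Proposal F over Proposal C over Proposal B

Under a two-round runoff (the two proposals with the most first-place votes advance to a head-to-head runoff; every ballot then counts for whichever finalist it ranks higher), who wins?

Round 1 first-place votes: Proposal A 16, Proposal B 5, Proposal C 9, Proposal D 14, Proposal E 9, Proposal F 0. Proposal A and Proposal D advance.
Runoff: Proposal A is ranked above Proposal D on 30 ballots, Proposal D above Proposal A on 23.

Proposal A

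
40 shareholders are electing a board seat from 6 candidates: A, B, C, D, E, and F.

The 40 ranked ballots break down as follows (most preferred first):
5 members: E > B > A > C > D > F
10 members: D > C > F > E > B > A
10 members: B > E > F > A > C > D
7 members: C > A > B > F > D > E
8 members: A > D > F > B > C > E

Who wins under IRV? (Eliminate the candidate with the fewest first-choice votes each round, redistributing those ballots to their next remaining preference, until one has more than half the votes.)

Round 1: A 8, B 10, C 7, D 10, E 5, F 0. F eliminated.
Round 2: A 8, B 10, C 7, D 10, E 5. E eliminated.
Round 3: A 8, B 15, C 7, D 10. C eliminated.
Round 4: A 15, B 15, D 10. D eliminated.
Round 5: A 15, B 25. B has a majority (≥21).

B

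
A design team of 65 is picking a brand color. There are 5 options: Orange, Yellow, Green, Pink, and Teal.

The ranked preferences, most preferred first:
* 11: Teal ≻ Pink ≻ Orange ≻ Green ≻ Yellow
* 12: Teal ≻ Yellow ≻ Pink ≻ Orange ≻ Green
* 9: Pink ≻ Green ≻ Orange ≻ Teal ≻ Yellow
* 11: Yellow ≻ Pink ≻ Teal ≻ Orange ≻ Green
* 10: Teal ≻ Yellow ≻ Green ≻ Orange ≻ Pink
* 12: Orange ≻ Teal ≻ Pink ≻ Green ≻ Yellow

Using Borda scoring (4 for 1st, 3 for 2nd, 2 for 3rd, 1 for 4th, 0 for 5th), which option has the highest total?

Teal

Orange: 11×2 + 12×1 + 9×2 + 11×1 + 10×1 + 12×4 = 121
Yellow: 11×0 + 12×3 + 9×0 + 11×4 + 10×3 + 12×0 = 110
Green: 11×1 + 12×0 + 9×3 + 11×0 + 10×2 + 12×1 = 70
Pink: 11×3 + 12×2 + 9×4 + 11×3 + 10×0 + 12×2 = 150
Teal: 11×4 + 12×4 + 9×1 + 11×2 + 10×4 + 12×3 = 199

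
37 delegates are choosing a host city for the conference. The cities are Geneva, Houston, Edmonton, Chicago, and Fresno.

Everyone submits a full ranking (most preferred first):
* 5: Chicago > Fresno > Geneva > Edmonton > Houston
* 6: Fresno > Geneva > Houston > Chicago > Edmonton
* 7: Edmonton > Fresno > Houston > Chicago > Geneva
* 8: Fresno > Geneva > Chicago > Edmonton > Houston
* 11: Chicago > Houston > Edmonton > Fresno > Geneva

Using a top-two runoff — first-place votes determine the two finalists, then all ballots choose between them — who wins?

Round 1 first-place votes: Geneva 0, Houston 0, Edmonton 7, Chicago 16, Fresno 14. Chicago and Fresno advance.
Runoff: Chicago is ranked above Fresno on 16 ballots, Fresno above Chicago on 21.

Fresno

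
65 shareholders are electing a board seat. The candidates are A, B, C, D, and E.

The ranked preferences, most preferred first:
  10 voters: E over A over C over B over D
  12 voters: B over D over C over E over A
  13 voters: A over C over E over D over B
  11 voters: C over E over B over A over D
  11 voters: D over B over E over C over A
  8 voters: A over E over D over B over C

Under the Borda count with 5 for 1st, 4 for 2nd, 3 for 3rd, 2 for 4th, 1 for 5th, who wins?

E

A: 10×4 + 12×1 + 13×5 + 11×2 + 11×1 + 8×5 = 190
B: 10×2 + 12×5 + 13×1 + 11×3 + 11×4 + 8×2 = 186
C: 10×3 + 12×3 + 13×4 + 11×5 + 11×2 + 8×1 = 203
D: 10×1 + 12×4 + 13×2 + 11×1 + 11×5 + 8×3 = 174
E: 10×5 + 12×2 + 13×3 + 11×4 + 11×3 + 8×4 = 222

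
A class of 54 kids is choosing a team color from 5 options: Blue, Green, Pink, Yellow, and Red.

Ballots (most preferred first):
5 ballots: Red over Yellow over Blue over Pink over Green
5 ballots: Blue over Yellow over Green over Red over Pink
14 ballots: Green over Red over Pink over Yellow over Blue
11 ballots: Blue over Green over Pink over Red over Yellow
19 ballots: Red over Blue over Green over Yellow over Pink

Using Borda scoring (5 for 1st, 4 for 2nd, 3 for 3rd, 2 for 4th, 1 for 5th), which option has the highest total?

Blue: 5×3 + 5×5 + 14×1 + 11×5 + 19×4 = 185
Green: 5×1 + 5×3 + 14×5 + 11×4 + 19×3 = 191
Pink: 5×2 + 5×1 + 14×3 + 11×3 + 19×1 = 109
Yellow: 5×4 + 5×4 + 14×2 + 11×1 + 19×2 = 117
Red: 5×5 + 5×2 + 14×4 + 11×2 + 19×5 = 208

Red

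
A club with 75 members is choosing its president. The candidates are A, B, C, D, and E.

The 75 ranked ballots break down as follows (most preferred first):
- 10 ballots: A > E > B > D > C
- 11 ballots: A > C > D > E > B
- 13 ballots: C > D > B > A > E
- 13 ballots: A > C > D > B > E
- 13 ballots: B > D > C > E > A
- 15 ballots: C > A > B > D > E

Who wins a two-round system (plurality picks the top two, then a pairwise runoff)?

Round 1 first-place votes: A 34, B 13, C 28, D 0, E 0. A and C advance.
Runoff: A is ranked above C on 34 ballots, C above A on 41.

C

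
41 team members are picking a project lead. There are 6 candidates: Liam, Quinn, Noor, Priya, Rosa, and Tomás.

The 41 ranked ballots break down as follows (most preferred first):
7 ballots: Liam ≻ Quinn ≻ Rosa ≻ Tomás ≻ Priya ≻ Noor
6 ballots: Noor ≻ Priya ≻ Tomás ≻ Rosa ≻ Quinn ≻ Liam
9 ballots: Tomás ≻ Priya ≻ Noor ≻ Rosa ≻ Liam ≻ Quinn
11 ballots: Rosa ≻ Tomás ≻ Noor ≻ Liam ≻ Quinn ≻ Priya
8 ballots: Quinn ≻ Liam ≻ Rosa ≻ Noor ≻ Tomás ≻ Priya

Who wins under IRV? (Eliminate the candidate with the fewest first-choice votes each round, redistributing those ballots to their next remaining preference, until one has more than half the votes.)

Tomás

Round 1: Liam 7, Quinn 8, Noor 6, Priya 0, Rosa 11, Tomás 9. Priya eliminated.
Round 2: Liam 7, Quinn 8, Noor 6, Rosa 11, Tomás 9. Noor eliminated.
Round 3: Liam 7, Quinn 8, Rosa 11, Tomás 15. Liam eliminated.
Round 4: Quinn 15, Rosa 11, Tomás 15. Rosa eliminated.
Round 5: Quinn 15, Tomás 26. Tomás has a majority (≥21).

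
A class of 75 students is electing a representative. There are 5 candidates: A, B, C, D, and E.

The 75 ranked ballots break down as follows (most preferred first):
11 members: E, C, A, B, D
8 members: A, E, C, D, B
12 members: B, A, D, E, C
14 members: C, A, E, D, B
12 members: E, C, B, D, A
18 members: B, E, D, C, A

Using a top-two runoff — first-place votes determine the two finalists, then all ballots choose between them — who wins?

Round 1 first-place votes: A 8, B 30, C 14, D 0, E 23. B and E advance.
Runoff: B is ranked above E on 30 ballots, E above B on 45.

E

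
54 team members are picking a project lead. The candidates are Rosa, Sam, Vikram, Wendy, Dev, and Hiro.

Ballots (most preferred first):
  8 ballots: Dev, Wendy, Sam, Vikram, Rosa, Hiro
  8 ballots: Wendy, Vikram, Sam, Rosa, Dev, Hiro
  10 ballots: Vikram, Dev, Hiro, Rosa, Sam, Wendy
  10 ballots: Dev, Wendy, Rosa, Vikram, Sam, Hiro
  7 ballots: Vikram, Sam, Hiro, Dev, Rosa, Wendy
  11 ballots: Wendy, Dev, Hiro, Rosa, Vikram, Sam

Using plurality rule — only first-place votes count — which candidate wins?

Wendy

First-place votes: Rosa 0, Sam 0, Vikram 17, Wendy 19, Dev 18, Hiro 0.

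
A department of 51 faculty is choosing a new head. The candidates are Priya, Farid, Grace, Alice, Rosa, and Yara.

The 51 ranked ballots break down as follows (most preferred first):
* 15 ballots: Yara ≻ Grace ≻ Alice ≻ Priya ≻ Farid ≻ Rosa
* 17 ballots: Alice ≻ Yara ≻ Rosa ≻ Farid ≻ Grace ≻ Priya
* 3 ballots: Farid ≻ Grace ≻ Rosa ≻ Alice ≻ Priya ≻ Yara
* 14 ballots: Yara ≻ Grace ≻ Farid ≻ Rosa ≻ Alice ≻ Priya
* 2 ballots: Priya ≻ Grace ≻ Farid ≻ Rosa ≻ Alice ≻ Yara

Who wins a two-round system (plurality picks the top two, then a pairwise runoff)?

Yara

Round 1 first-place votes: Priya 2, Farid 3, Grace 0, Alice 17, Rosa 0, Yara 29. Yara and Alice advance.
Runoff: Yara is ranked above Alice on 29 ballots, Alice above Yara on 22.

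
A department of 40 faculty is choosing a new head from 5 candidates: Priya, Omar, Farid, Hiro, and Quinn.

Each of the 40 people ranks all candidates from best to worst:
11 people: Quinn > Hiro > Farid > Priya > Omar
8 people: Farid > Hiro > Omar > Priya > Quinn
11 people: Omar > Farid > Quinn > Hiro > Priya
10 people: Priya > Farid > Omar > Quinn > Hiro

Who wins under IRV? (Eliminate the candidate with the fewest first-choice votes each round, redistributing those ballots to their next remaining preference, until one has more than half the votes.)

Omar

Round 1: Priya 10, Omar 11, Farid 8, Hiro 0, Quinn 11. Hiro eliminated.
Round 2: Priya 10, Omar 11, Farid 8, Quinn 11. Farid eliminated.
Round 3: Priya 10, Omar 19, Quinn 11. Priya eliminated.
Round 4: Omar 29, Quinn 11. Omar has a majority (≥21).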